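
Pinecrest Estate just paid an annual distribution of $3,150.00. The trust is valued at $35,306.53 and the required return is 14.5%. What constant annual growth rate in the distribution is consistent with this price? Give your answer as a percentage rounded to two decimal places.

5.12%

P = D₀(1+g)/(r−g) ⇒ P(r−g) = D₀(1+g) ⇒ g(P+D₀) = P·r − D₀
g = (P·r − D₀)/(P + D₀) = ($35,306.53×0.145 − $3,150.00) / ($35,306.53 + $3,150.00) = 0.051212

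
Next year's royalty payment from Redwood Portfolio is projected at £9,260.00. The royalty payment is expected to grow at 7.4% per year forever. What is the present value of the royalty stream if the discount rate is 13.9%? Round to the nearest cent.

Growing perpetuity: P = D₁ / (r − g) = £9,260.0000 / (0.139 − 0.074) = £142,461.54

£142461.54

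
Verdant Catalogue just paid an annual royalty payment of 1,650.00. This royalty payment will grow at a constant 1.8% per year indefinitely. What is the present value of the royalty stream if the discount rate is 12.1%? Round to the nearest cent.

D₁ = D₀ × (1 + g) = 1,650.00 × 1.018 = 1,679.7000
Growing perpetuity: P = D₁ / (r − g) = 1,679.7000 / (0.121 − 0.018) = 16,307.77

16307.77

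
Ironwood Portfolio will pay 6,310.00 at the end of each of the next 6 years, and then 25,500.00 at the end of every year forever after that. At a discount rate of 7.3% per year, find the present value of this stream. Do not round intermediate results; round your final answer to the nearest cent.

258686.20

PV of 6-year annuity: 6,310.00 × [1 − (1+0.073)^−6] / 0.073 = 29800.32249
Perpetuity value at year 6: 25,500.00 / 0.073 = 349315.06849
PV of perpetuity: 349315.06849 / (1+0.073)^6 = 228885.87299
Total PV = 29800.32249 + 228885.87299 = 258686.19549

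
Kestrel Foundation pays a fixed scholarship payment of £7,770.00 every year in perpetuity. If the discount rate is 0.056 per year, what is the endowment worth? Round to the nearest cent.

£138750.00

Level perpetuity: PV = C / r = £7,770.00 / 0.056 = £138,750.00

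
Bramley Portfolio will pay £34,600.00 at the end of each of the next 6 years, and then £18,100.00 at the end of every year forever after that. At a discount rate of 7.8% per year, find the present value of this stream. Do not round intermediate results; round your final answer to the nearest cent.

£308793.81

PV of 6-year annuity: £34,600.00 × [1 − (1+0.078)^−6] / 0.078 = 160926.76505
Perpetuity value at year 6: £18,100.00 / 0.078 = 232051.28205
PV of perpetuity: 232051.28205 / (1+0.078)^6 = 147867.04947
Total PV = 160926.76505 + 147867.04947 = 308793.81452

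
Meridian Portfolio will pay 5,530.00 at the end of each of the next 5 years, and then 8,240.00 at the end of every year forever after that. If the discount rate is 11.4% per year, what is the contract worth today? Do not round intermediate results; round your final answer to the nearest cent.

62364.79

PV of 5-year annuity: 5,530.00 × [1 − (1+0.114)^−5] / 0.114 = 20234.31151
Perpetuity value at year 5: 8,240.00 / 0.114 = 72280.70175
PV of perpetuity: 72280.70175 / (1+0.114)^5 = 42130.47991
Total PV = 20234.31151 + 42130.47991 = 62364.79141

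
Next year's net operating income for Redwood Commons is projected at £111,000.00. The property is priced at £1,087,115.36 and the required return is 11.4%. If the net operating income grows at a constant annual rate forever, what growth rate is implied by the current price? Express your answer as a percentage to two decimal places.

P = D₁/(r−g) ⇒ g = r − D₁/P = 0.114 − £111,000.00/£1,087,115.36 = 0.011895

1.19%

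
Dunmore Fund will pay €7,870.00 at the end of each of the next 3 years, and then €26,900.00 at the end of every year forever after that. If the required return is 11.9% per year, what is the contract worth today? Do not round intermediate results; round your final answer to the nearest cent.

PV of 3-year annuity: €7,870.00 × [1 − (1+0.119)^−3] / 0.119 = 18934.94146
Perpetuity value at year 3: €26,900.00 / 0.119 = 226050.42017
PV of perpetuity: 226050.42017 / (1+0.119)^3 = 161329.97222
Total PV = 18934.94146 + 161329.97222 = 180264.91368

€180264.91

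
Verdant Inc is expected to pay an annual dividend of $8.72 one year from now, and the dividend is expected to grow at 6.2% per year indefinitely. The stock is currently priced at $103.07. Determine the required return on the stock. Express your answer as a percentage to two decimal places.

P = D₁/(r − g) ⇒ r = D₁/P + g = $8.7200/$103.07 + 0.062 = 0.084603 + 0.062 = 0.146603

14.66%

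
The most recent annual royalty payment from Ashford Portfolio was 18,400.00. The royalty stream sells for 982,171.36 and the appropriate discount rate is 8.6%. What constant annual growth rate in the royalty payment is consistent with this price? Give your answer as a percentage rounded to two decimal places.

P = D₀(1+g)/(r−g) ⇒ P(r−g) = D₀(1+g) ⇒ g(P+D₀) = P·r − D₀
g = (P·r − D₀)/(P + D₀) = (982,171.36×0.086 − 18,400.00) / (982,171.36 + 18,400.00) = 0.066029

6.60%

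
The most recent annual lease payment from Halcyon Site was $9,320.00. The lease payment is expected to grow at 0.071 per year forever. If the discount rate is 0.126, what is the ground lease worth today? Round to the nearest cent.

$181485.82

D₁ = D₀ × (1 + g) = $9,320.00 × 1.071 = $9,981.7200
Growing perpetuity: P = D₁ / (r − g) = $9,981.7200 / (0.126 − 0.071) = $181,485.82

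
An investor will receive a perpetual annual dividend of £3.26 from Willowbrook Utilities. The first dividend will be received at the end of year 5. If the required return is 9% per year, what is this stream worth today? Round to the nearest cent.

£25.66

Value at end of year 4: C / r = £3.26 / 0.09 = £36.2222
Discount to today: PV = £36.2222 / (1 + 0.09)^4 = £36.2222 / 1.411582 = £25.66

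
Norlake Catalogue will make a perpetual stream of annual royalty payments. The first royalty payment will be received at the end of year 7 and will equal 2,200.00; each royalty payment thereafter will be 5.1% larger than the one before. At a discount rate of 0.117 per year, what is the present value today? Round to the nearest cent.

Value at end of year 6: C₁ / (r − g) = 2,200.00 / (0.117 − 0.051) = 33,333.3333
Discount to today: PV = 33,333.3333 / (1 + 0.117)^6 = 33,333.3333 / 1.942312 = 17,161.68

17161.68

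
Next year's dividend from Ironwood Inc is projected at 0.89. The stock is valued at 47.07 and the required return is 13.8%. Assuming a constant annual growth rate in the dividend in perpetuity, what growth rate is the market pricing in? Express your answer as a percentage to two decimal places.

P = D₁/(r−g) ⇒ g = r − D₁/P = 0.138 − 0.89/47.07 = 0.119092

11.91%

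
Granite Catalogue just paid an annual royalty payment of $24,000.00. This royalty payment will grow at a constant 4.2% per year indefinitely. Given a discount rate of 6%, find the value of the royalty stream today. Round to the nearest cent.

D₁ = D₀ × (1 + g) = $24,000.00 × 1.042 = $25,008.0000
Growing perpetuity: P = D₁ / (r − g) = $25,008.0000 / (0.06 − 0.042) = $1,389,333.33

$1389333.33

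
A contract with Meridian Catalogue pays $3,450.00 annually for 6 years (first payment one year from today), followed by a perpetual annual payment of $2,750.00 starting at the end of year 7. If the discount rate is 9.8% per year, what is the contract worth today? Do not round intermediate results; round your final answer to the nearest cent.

PV of 6-year annuity: $3,450.00 × [1 − (1+0.098)^−6] / 0.098 = 15114.12595
Perpetuity value at year 6: $2,750.00 / 0.098 = 28061.22449
PV of perpetuity: 28061.22449 / (1+0.098)^6 = 16013.73279
Total PV = 15114.12595 + 16013.73279 = 31127.85874

$31127.86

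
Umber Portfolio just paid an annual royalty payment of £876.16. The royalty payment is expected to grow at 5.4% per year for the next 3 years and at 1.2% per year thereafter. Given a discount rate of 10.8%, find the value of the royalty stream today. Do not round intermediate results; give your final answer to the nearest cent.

D_1 = 923.47264
D_2 = 973.34016
D_3 = 1025.90053
Terminal value at year 3: TV = D_3×(1+g_2)/(r−g_2) = 1038.21134/0.096 = 10814.70143
P_0 = D_1/(1+r)^1 + D_2/(1+r)^2 + D_3/(1+r)^3 + TV/(1+r)^3
    = 833.45906 + 792.83922 + 754.19904 + 7950.51485 = 10331.01216

£10331.01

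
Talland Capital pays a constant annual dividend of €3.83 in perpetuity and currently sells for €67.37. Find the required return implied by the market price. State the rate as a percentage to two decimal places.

5.69%

P = C/r ⇒ r = C/P = €3.83/€67.37 = 0.056850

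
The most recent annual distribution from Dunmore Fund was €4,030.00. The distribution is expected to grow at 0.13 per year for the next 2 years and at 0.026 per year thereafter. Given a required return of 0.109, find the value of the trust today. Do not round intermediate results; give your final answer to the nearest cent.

D_1 = 4553.90000
D_2 = 5145.90700
Terminal value at year 2: TV = D_2×(1+g_2)/(r−g_2) = 5279.70058/0.083 = 63610.85039
P_0 = D_1/(1+r)^1 + D_2/(1+r)^2 + TV/(1+r)^2
    = 4106.31199 + 4184.06903 + 51721.14244 = 60011.52346

€60011.52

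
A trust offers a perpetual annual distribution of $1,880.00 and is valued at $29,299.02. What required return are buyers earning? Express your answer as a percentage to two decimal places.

P = C/r ⇒ r = C/P = $1,880.00/$29,299.02 = 0.064166

6.42%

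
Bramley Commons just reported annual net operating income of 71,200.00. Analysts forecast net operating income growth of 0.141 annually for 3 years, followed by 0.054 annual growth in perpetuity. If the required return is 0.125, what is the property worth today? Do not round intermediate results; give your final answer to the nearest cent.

D_1 = 81239.20000
D_2 = 92693.92720
D_3 = 105763.77094
Terminal value at year 3: TV = D_3×(1+g_2)/(r−g_2) = 111475.01457/0.071 = 1570070.62769
P_0 = D_1/(1+r)^1 + D_2/(1+r)^2 + D_3/(1+r)^3 + TV/(1+r)^3
    = 72212.62222 + 73239.64618 + 74281.27671 + 1102710.78378 = 1322444.32889

1322444.33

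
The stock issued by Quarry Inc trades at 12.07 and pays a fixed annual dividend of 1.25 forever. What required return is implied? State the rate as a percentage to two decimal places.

P = C/r ⇒ r = C/P = 1.25/12.07 = 0.103563

10.36%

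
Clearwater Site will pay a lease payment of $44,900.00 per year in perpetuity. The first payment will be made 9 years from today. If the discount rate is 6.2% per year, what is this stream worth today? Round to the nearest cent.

$447567.47

Value at end of year 8: C / r = $44,900.00 / 0.062 = $724,193.5484
Discount to today: PV = $724,193.5484 / (1 + 0.062)^8 = $724,193.5484 / 1.618066 = $447,567.47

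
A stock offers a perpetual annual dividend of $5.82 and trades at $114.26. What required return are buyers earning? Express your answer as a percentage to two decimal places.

5.09%

P = C/r ⇒ r = C/P = $5.82/$114.26 = 0.050936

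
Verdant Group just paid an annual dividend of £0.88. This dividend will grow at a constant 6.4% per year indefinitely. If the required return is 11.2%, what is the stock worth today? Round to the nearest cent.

£19.51

D₁ = D₀ × (1 + g) = £0.88 × 1.064 = £0.9363
Growing perpetuity: P = D₁ / (r − g) = £0.9363 / (0.112 − 0.064) = £19.51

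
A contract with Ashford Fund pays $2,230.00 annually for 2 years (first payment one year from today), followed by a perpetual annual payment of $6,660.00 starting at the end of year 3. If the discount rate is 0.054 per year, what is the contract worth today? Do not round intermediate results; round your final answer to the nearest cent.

$115142.60

PV of 2-year annuity: $2,230.00 × [1 − (1+0.054)^−2] / 0.054 = 4123.10202
Perpetuity value at year 2: $6,660.00 / 0.054 = 123333.33333
PV of perpetuity: 123333.33333 / (1+0.054)^2 = 111019.49502
Total PV = 4123.10202 + 111019.49502 = 115142.59704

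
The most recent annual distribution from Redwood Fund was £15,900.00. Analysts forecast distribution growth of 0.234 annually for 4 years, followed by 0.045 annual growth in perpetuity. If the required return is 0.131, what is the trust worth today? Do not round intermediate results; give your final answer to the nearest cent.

D_1 = 19620.60000
D_2 = 24211.82040
D_3 = 29877.38637
D_4 = 36868.69479
Terminal value at year 4: TV = D_4×(1+g_2)/(r−g_2) = 38527.78605/0.086 = 447997.51221
P_0 = D_1/(1+r)^1 + D_2/(1+r)^2 + D_3/(1+r)^3 + D_4/(1+r)^4 + TV/(1+r)^4
    = 17348.01061 + 18927.89133 + 20651.65155 + 22532.39435 + 273794.79180 = 353254.73964

£353254.74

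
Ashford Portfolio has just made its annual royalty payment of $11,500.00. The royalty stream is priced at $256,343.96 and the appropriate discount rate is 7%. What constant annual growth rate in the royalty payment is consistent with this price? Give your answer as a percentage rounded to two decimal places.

P = D₀(1+g)/(r−g) ⇒ P(r−g) = D₀(1+g) ⇒ g(P+D₀) = P·r − D₀
g = (P·r − D₀)/(P + D₀) = ($256,343.96×0.07 − $11,500.00) / ($256,343.96 + $11,500.00) = 0.024059

2.41%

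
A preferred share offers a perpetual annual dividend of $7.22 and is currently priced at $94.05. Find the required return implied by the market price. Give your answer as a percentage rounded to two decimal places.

P = C/r ⇒ r = C/P = $7.22/$94.05 = 0.076768

7.68%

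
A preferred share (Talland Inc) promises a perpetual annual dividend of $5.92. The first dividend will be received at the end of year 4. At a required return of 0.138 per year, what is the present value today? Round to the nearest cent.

$29.11

Value at end of year 3: C / r = $5.92 / 0.138 = $42.8986
Discount to today: PV = $42.8986 / (1 + 0.138)^3 = $42.8986 / 1.473760 = $29.11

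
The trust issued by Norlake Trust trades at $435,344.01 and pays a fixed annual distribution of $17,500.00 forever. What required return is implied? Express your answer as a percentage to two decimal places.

P = C/r ⇒ r = C/P = $17,500.00/$435,344.01 = 0.040198

4.02%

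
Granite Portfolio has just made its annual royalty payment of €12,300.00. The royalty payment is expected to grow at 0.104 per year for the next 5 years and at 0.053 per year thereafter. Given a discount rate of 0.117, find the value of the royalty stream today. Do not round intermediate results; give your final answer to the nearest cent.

D_1 = 13579.20000
D_2 = 14991.43680
D_3 = 16550.54623
D_4 = 18271.80303
D_5 = 20172.07055
Terminal value at year 5: TV = D_5×(1+g_2)/(r−g_2) = 21241.19029/0.064 = 331893.59828
P_0 = D_1/(1+r)^1 + D_2/(1+r)^2 + D_3/(1+r)^3 + D_4/(1+r)^4 + D_5/(1+r)^5 + TV/(1+r)^5
    = 12156.84870 + 12015.36344 + 11875.52484 + 11737.31371 + 11600.71114 + 190867.95044 = 250253.71227

€250253.71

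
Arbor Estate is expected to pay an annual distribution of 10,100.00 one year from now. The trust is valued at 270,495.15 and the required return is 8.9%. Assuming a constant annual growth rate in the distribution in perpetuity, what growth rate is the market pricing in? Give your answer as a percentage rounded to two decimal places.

5.17%

P = D₁/(r−g) ⇒ g = r − D₁/P = 0.089 − 10,100.00/270,495.15 = 0.051661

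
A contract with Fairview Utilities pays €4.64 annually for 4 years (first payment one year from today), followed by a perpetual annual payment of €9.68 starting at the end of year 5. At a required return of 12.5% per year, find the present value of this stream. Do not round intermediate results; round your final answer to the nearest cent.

€62.29

PV of 4-year annuity: €4.64 × [1 − (1+0.125)^−4] / 0.125 = 13.94617
Perpetuity value at year 4: €9.68 / 0.125 = 77.44000
PV of perpetuity: 77.44000 / (1+0.125)^4 = 48.34541
Total PV = 13.94617 + 48.34541 = 62.29158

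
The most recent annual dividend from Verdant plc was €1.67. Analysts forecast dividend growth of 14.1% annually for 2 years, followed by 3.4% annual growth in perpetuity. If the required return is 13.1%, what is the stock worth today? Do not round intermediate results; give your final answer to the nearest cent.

€21.50

D_1 = 1.90547
D_2 = 2.17414
Terminal value at year 2: TV = D_2×(1+g_2)/(r−g_2) = 2.24806/0.097 = 23.17590
P_0 = D_1/(1+r)^1 + D_2/(1+r)^2 + TV/(1+r)^2
    = 1.68477 + 1.69966 + 18.11805 = 21.50247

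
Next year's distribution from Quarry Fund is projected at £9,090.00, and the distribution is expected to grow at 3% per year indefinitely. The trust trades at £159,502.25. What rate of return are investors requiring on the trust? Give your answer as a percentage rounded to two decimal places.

P = D₁/(r − g) ⇒ r = D₁/P + g = £9,090.0000/£159,502.25 + 0.03 = 0.056990 + 0.03 = 0.086990

8.70%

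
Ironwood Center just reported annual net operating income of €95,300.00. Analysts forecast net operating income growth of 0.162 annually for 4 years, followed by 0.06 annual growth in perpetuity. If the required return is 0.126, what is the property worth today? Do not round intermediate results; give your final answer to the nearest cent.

€2148563.03

D_1 = 110738.60000
D_2 = 128678.25320
D_3 = 149524.13022
D_4 = 173747.03931
Terminal value at year 4: TV = D_4×(1+g_2)/(r−g_2) = 184171.86167/0.066 = 2790482.75262
P_0 = D_1/(1+r)^1 + D_2/(1+r)^2 + D_3/(1+r)^3 + D_4/(1+r)^4 + TV/(1+r)^4
    = 98346.89165 + 101491.19725 + 104736.03126 + 108084.60775 + 1735904.30628 = 2148563.03419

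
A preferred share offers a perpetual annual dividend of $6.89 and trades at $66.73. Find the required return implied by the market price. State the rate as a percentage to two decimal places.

P = C/r ⇒ r = C/P = $6.89/$66.73 = 0.103252

10.33%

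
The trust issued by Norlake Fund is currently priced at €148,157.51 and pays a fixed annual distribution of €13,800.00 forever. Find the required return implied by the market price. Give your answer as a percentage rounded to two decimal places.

P = C/r ⇒ r = C/P = €13,800.00/€148,157.51 = 0.093144

9.31%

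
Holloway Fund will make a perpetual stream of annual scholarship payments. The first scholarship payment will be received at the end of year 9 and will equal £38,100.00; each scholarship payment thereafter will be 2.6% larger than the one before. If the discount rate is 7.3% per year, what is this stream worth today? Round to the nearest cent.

Value at end of year 8: C₁ / (r − g) = £38,100.00 / (0.073 − 0.026) = £810,638.2979
Discount to today: PV = £810,638.2979 / (1 + 0.073)^8 = £810,638.2979 / 1.757105 = £461,348.74

£461348.74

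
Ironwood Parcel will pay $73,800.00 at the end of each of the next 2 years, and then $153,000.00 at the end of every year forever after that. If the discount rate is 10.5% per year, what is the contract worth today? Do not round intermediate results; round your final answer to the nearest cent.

PV of 2-year annuity: $73,800.00 × [1 − (1+0.105)^−2] / 0.105 = 127228.35323
Perpetuity value at year 2: $153,000.00 / 0.105 = 1457142.85714
PV of perpetuity: 1457142.85714 / (1+0.105)^2 = 1193376.75899
Total PV = 127228.35323 + 1193376.75899 = 1320605.11222

$1320605.11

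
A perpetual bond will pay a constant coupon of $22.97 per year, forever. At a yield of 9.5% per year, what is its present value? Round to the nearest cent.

Level perpetuity: PV = C / r = $22.97 / 0.095 = $241.79

$241.79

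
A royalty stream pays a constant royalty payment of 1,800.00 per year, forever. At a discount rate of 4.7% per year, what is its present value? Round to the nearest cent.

38297.87

Level perpetuity: PV = C / r = 1,800.00 / 0.047 = 38,297.87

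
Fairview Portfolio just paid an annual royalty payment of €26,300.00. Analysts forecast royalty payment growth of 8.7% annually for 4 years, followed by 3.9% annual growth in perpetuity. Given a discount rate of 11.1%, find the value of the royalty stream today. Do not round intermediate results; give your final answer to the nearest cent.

D_1 = 28588.10000
D_2 = 31075.26470
D_3 = 33778.81273
D_4 = 36717.56944
Terminal value at year 4: TV = D_4×(1+g_2)/(r−g_2) = 38149.55464/0.072 = 529854.92562
P_0 = D_1/(1+r)^1 + D_2/(1+r)^2 + D_3/(1+r)^3 + D_4/(1+r)^4 + TV/(1+r)^4
    = 25731.86319 + 25175.99936 + 24632.14338 + 24100.03588 + 347776.90659 = 447416.94839

€447416.95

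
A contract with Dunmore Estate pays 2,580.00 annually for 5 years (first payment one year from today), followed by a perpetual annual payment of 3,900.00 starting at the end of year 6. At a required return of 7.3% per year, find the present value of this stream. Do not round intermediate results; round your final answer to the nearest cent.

PV of 5-year annuity: 2,580.00 × [1 − (1+0.073)^−5] / 0.073 = 10494.07683
Perpetuity value at year 5: 3,900.00 / 0.073 = 53424.65753
PV of perpetuity: 53424.65753 / (1+0.073)^5 = 37561.51815
Total PV = 10494.07683 + 37561.51815 = 48055.59497

48055.59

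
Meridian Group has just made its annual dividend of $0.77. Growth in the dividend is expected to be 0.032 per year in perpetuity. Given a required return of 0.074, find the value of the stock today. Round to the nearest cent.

D₁ = D₀ × (1 + g) = $0.77 × 1.032 = $0.7946
Growing perpetuity: P = D₁ / (r − g) = $0.7946 / (0.074 − 0.032) = $18.92

$18.92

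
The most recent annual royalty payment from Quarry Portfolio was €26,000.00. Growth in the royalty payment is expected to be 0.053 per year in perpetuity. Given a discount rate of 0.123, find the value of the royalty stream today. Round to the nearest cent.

D₁ = D₀ × (1 + g) = €26,000.00 × 1.053 = €27,378.0000
Growing perpetuity: P = D₁ / (r − g) = €27,378.0000 / (0.123 − 0.053) = €391,114.29

€391114.29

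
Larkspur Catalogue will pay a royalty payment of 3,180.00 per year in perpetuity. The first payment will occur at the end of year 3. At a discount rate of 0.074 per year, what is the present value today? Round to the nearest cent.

Value at end of year 2: C / r = 3,180.00 / 0.074 = 42,972.9730
Discount to today: PV = 42,972.9730 / (1 + 0.074)^2 = 42,972.9730 / 1.153476 = 37,255.19

37255.19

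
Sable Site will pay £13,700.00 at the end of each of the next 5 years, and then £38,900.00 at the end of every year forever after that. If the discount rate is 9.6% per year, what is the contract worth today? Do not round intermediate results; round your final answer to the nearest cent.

PV of 5-year annuity: £13,700.00 × [1 − (1+0.096)^−5] / 0.096 = 52468.85763
Perpetuity value at year 5: £38,900.00 / 0.096 = 405208.33333
PV of perpetuity: 405208.33333 / (1+0.096)^5 = 256227.41642
Total PV = 52468.85763 + 256227.41642 = 308696.27405

£308696.27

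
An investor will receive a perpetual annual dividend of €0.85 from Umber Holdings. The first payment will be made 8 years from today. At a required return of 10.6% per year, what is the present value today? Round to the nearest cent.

Value at end of year 7: C / r = €0.85 / 0.106 = €8.0189
Discount to today: PV = €8.0189 / (1 + 0.106)^7 = €8.0189 / 2.024351 = €3.96

€3.96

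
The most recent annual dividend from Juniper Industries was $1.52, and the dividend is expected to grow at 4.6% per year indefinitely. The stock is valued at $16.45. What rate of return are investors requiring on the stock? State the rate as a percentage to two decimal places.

14.27%

D₁ = $1.52 × 1.046 = $1.5899
P = D₁/(r − g) ⇒ r = D₁/P + g = $1.5899/$16.45 + 0.046 = 0.096652 + 0.046 = 0.142652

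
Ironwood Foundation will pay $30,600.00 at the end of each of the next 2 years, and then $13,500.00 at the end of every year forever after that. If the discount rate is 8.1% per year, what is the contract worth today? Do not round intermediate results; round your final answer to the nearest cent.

PV of 2-year annuity: $30,600.00 × [1 − (1+0.081)^−2] / 0.081 = 54493.17579
Perpetuity value at year 2: $13,500.00 / 0.081 = 166666.66667
PV of perpetuity: 166666.66667 / (1+0.081)^2 = 142625.55970
Total PV = 54493.17579 + 142625.55970 = 197118.73549

$197118.74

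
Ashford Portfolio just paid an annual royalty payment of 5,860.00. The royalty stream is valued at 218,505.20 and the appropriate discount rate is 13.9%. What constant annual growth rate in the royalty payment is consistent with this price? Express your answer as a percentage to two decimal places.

P = D₀(1+g)/(r−g) ⇒ P(r−g) = D₀(1+g) ⇒ g(P+D₀) = P·r − D₀
g = (P·r − D₀)/(P + D₀) = (218,505.20×0.139 − 5,860.00) / (218,505.20 + 5,860.00) = 0.109251

10.93%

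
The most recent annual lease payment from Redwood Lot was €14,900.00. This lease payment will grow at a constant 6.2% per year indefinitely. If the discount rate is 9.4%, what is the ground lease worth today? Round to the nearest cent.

€494493.75

D₁ = D₀ × (1 + g) = €14,900.00 × 1.062 = €15,823.8000
Growing perpetuity: P = D₁ / (r − g) = €15,823.8000 / (0.094 − 0.062) = €494,493.75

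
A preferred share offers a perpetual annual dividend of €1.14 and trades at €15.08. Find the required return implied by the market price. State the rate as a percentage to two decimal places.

7.56%

P = C/r ⇒ r = C/P = €1.14/€15.08 = 0.075597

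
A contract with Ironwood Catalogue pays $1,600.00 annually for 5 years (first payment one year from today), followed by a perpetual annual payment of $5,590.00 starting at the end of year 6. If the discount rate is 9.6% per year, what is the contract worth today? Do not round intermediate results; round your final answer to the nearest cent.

$42948.09

PV of 5-year annuity: $1,600.00 × [1 − (1+0.096)^−5] / 0.096 = 6127.74980
Perpetuity value at year 5: $5,590.00 / 0.096 = 58229.16667
PV of perpetuity: 58229.16667 / (1+0.096)^5 = 36820.34082
Total PV = 6127.74980 + 36820.34082 = 42948.09061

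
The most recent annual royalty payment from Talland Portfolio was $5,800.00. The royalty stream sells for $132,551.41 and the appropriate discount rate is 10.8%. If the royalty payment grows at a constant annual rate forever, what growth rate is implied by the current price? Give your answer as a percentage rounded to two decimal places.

6.16%

P = D₀(1+g)/(r−g) ⇒ P(r−g) = D₀(1+g) ⇒ g(P+D₀) = P·r − D₀
g = (P·r − D₀)/(P + D₀) = ($132,551.41×0.108 − $5,800.00) / ($132,551.41 + $5,800.00) = 0.061550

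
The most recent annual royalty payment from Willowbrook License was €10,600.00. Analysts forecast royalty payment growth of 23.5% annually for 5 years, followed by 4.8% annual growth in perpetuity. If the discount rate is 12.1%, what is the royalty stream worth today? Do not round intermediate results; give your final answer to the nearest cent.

D_1 = 13091.00000
D_2 = 16167.38500
D_3 = 19966.72047
D_4 = 24658.89979
D_5 = 30453.74124
Terminal value at year 5: TV = D_5×(1+g_2)/(r−g_2) = 31915.52082/0.073 = 437198.91529
P_0 = D_1/(1+r)^1 + D_2/(1+r)^2 + D_3/(1+r)^3 + D_4/(1+r)^4 + D_5/(1+r)^5 + TV/(1+r)^5
    = 11677.96610 + 12865.55587 + 14173.91749 + 15615.33283 + 17203.33278 + 246973.87327 = 318509.97834

€318509.98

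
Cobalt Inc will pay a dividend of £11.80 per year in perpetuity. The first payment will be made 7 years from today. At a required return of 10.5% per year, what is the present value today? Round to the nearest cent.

£61.73

Value at end of year 6: C / r = £11.80 / 0.105 = £112.3810
Discount to today: PV = £112.3810 / (1 + 0.105)^6 = £112.3810 / 1.820429 = £61.73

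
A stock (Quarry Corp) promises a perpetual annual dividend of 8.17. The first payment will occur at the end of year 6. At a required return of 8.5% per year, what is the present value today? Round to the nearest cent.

Value at end of year 5: C / r = 8.17 / 0.085 = 96.1176
Discount to today: PV = 96.1176 / (1 + 0.085)^5 = 96.1176 / 1.503657 = 63.92

63.92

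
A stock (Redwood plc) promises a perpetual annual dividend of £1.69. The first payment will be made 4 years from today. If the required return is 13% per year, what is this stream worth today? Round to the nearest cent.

£9.01

Value at end of year 3: C / r = £1.69 / 0.13 = £13.0000
Discount to today: PV = £13.0000 / (1 + 0.13)^3 = £13.0000 / 1.442897 = £9.01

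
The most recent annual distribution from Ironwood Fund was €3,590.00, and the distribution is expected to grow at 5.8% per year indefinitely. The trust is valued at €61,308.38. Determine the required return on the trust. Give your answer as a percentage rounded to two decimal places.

D₁ = €3,590.00 × 1.058 = €3,798.2200
P = D₁/(r − g) ⇒ r = D₁/P + g = €3,798.2200/€61,308.38 + 0.058 = 0.061953 + 0.058 = 0.119953

12.00%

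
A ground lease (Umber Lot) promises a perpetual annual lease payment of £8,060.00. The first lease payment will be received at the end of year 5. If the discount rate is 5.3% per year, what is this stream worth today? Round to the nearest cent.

£123693.16

Value at end of year 4: C / r = £8,060.00 / 0.053 = £152,075.4717
Discount to today: PV = £152,075.4717 / (1 + 0.053)^4 = £152,075.4717 / 1.229457 = £123,693.16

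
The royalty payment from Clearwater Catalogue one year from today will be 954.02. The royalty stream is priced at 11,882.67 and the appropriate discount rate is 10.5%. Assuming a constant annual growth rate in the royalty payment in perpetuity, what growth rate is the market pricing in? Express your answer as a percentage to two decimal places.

2.47%

P = D₁/(r−g) ⇒ g = r − D₁/P = 0.105 − 954.02/11,882.67 = 0.024713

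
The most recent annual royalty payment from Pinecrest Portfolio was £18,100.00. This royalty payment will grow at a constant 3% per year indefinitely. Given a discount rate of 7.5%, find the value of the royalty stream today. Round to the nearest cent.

D₁ = D₀ × (1 + g) = £18,100.00 × 1.03 = £18,643.0000
Growing perpetuity: P = D₁ / (r − g) = £18,643.0000 / (0.075 − 0.03) = £414,288.89

£414288.89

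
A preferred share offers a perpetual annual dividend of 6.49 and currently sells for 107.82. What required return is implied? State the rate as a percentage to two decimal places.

P = C/r ⇒ r = C/P = 6.49/107.82 = 0.060193

6.02%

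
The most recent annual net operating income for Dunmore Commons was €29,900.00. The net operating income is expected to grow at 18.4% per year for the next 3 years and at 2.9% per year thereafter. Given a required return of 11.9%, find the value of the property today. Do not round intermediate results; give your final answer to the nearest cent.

€505487.31

D_1 = 35401.60000
D_2 = 41915.49440
D_3 = 49627.94537
Terminal value at year 3: TV = D_3×(1+g_2)/(r−g_2) = 51067.15579/0.09 = 567412.84206
P_0 = D_1/(1+r)^1 + D_2/(1+r)^2 + D_3/(1+r)^3 + TV/(1+r)^3
    = 31636.81859 + 33474.52476 + 35418.97884 + 404956.99136 = 505487.31355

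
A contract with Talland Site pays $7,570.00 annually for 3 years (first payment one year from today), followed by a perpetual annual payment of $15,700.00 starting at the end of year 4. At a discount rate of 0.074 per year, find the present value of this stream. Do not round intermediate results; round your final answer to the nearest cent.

PV of 3-year annuity: $7,570.00 × [1 − (1+0.074)^−3] / 0.074 = 19721.77759
Perpetuity value at year 3: $15,700.00 / 0.074 = 212162.16216
PV of perpetuity: 212162.16216 / (1+0.074)^3 = 171259.66438
Total PV = 19721.77759 + 171259.66438 = 190981.44197

$190981.44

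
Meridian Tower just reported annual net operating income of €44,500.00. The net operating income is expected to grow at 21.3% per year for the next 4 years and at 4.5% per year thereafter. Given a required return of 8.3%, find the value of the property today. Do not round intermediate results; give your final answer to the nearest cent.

€2164070.79

D_1 = 53978.50000
D_2 = 65475.92050
D_3 = 79422.29157
D_4 = 96339.23967
Terminal value at year 4: TV = D_4×(1+g_2)/(r−g_2) = 100674.50546/0.038 = 2649329.09093
P_0 = D_1/(1+r)^1 + D_2/(1+r)^2 + D_3/(1+r)^3 + D_4/(1+r)^4 + TV/(1+r)^4
    = 49841.64358 + 55824.48169 + 62525.48133 + 70030.84844 + 1925848.33204 = 2164070.78709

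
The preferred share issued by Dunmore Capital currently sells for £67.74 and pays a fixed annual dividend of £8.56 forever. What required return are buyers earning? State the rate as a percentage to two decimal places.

P = C/r ⇒ r = C/P = £8.56/£67.74 = 0.126366

12.64%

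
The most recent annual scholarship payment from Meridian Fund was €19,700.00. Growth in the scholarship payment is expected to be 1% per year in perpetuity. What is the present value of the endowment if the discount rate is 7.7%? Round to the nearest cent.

€296970.15

D₁ = D₀ × (1 + g) = €19,700.00 × 1.01 = €19,897.0000
Growing perpetuity: P = D₁ / (r − g) = €19,897.0000 / (0.077 − 0.01) = €296,970.15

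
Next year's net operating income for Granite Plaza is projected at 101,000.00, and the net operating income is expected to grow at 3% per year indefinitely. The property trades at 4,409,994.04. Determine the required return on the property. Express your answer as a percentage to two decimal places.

P = D₁/(r − g) ⇒ r = D₁/P + g = 101,000.0000/4,409,994.04 + 0.03 = 0.022903 + 0.03 = 0.052903

5.29%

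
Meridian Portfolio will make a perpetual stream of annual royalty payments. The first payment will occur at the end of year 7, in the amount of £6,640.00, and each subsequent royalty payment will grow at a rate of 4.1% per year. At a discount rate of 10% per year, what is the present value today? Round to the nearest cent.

£63527.24

Value at end of year 6: C₁ / (r − g) = £6,640.00 / (0.1 − 0.041) = £112,542.3729
Discount to today: PV = £112,542.3729 / (1 + 0.1)^6 = £112,542.3729 / 1.771561 = £63,527.24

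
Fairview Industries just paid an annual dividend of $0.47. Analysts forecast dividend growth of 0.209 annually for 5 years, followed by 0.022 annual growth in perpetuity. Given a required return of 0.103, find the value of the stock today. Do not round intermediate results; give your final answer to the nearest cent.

D_1 = 0.56823
D_2 = 0.68699
D_3 = 0.83057
D_4 = 1.00416
D_5 = 1.21403
Terminal value at year 5: TV = D_5×(1+g_2)/(r−g_2) = 1.24074/0.081 = 15.31776
P_0 = D_1/(1+r)^1 + D_2/(1+r)^2 + D_3/(1+r)^3 + D_4/(1+r)^4 + D_5/(1+r)^5 + TV/(1+r)^5
    = 0.51517 + 0.56468 + 0.61894 + 0.67842 + 0.74362 + 9.38248 = 12.50331

$12.50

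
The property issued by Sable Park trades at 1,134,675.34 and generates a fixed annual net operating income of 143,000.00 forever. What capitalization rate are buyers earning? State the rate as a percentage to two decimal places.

12.60%

P = C/r ⇒ r = C/P = 143,000.00/1,134,675.34 = 0.126027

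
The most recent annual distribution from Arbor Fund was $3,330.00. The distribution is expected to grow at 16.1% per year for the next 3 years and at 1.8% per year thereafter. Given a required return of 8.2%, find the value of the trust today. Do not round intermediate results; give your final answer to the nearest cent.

D_1 = 3866.13000
D_2 = 4488.57693
D_3 = 5211.23782
Terminal value at year 3: TV = D_3×(1+g_2)/(r−g_2) = 5305.04010/0.064 = 82891.25151
P_0 = D_1/(1+r)^1 + D_2/(1+r)^2 + D_3/(1+r)^3 + TV/(1+r)^3
    = 3573.13309 + 3834.01803 + 4113.95096 + 65437.53246 = 76958.63454

$76958.63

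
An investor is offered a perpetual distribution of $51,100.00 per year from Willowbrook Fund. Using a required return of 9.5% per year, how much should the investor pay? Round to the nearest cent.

Level perpetuity: PV = C / r = $51,100.00 / 0.095 = $537,894.74

$537894.74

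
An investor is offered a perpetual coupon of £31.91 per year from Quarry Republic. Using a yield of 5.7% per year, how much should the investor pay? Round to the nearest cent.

£559.82

Level perpetuity: PV = C / r = £31.91 / 0.057 = £559.82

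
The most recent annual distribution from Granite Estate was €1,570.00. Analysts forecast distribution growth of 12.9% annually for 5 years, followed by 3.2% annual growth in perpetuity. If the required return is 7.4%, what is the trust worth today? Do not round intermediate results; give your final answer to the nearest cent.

D_1 = 1772.53000
D_2 = 2001.18637
D_3 = 2259.33941
D_4 = 2550.79420
D_5 = 2879.84665
Terminal value at year 5: TV = D_5×(1+g_2)/(r−g_2) = 2972.00174/0.042 = 70761.94619
P_0 = D_1/(1+r)^1 + D_2/(1+r)^2 + D_3/(1+r)^3 + D_4/(1+r)^4 + D_5/(1+r)^5 + TV/(1+r)^5
    = 1650.40037 + 1734.91808 + 1823.76398 + 1917.15972 + 2015.33829 + 49519.74072 = 58661.32116

€58661.32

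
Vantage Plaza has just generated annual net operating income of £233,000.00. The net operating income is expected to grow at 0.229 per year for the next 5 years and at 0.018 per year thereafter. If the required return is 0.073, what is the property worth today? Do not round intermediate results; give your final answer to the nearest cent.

£10284629.24

D_1 = 286357.00000
D_2 = 351932.75300
D_3 = 432525.35344
D_4 = 531573.65937
D_5 = 653304.02737
Terminal value at year 5: TV = D_5×(1+g_2)/(r−g_2) = 665063.49986/0.055 = 12092063.63388
P_0 = D_1/(1+r)^1 + D_2/(1+r)^2 + D_3/(1+r)^3 + D_4/(1+r)^4 + D_5/(1+r)^5 + TV/(1+r)^5
    = 266875.11650 + 305675.22663 + 350116.35930 + 401018.64453 + 459321.44839 + 8501622.44478 = 10284629.24012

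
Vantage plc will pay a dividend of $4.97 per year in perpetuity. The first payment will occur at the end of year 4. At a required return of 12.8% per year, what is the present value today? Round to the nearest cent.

$27.05

Value at end of year 3: C / r = $4.97 / 0.128 = $38.8281
Discount to today: PV = $38.8281 / (1 + 0.128)^3 = $38.8281 / 1.435249 = $27.05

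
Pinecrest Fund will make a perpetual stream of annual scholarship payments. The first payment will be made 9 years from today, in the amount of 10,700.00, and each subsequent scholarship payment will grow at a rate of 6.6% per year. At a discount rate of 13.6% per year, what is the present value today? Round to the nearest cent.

55113.64

Value at end of year 8: C₁ / (r − g) = 10,700.00 / (0.136 − 0.066) = 152,857.1429
Discount to today: PV = 152,857.1429 / (1 + 0.136)^8 = 152,857.1429 / 2.773490 = 55,113.64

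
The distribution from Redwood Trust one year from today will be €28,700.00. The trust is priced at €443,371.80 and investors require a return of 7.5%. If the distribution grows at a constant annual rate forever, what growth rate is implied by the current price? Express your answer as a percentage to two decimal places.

P = D₁/(r−g) ⇒ g = r − D₁/P = 0.075 − €28,700.00/€443,371.80 = 0.010269

1.03%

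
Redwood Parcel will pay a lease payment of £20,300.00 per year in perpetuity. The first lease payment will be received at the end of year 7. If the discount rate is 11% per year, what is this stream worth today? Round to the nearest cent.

£98665.54

Value at end of year 6: C / r = £20,300.00 / 0.11 = £184,545.4545
Discount to today: PV = £184,545.4545 / (1 + 0.11)^6 = £184,545.4545 / 1.870415 = £98,665.54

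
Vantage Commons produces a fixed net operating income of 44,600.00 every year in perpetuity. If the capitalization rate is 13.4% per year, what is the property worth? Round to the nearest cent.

332835.82

Level perpetuity: PV = C / r = 44,600.00 / 0.134 = 332,835.82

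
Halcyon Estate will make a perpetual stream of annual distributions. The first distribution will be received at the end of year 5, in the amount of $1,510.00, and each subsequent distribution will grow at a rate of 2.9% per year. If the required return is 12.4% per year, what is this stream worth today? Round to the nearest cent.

Value at end of year 4: C₁ / (r − g) = $1,510.00 / (0.124 − 0.029) = $15,894.7368
Discount to today: PV = $15,894.7368 / (1 + 0.124)^4 = $15,894.7368 / 1.596119 = $9,958.37

$9958.37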